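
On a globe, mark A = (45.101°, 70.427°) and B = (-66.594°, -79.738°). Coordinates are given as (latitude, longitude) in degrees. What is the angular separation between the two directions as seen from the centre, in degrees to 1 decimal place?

153.3°

In radians: φ₁ = 0.7872, φ₂ = -1.1623, Δλ = -150.165° = -2.6209 rad.
Haversine: a = sin²(Δφ/2) + cos φ₁ cos φ₂ sin²(Δλ/2) = 0.6848 + (0.7059)(0.3972)(0.9337) = 0.94665.
Central angle c = 2·arcsin(√a) = 2.67543 rad.
So the angular separation is 153.3°.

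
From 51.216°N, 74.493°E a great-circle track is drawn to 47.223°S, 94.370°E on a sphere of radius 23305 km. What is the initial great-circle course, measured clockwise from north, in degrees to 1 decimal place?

166.4°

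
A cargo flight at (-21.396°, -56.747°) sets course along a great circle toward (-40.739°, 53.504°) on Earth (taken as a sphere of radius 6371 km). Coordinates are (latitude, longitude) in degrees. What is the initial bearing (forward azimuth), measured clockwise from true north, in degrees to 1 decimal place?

Δλ = 110.251° = 1.9242 rad.
y = sin Δλ · cos φ₂ = (0.9382)(0.7577) = 0.7109
x = cos φ₁ sin φ₂ − sin φ₁ cos φ₂ cos Δλ = (0.9311)(-0.6526) − (-0.3648)(0.7577)(-0.3461) = -0.7033
θ = atan2(y, x) = 134.69°, so the bearing is 134.7°.

134.7°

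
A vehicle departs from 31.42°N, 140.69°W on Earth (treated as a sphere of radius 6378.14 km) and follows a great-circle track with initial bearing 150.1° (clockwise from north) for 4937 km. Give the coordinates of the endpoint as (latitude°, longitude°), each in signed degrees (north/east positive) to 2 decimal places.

-8.30°, -120.07°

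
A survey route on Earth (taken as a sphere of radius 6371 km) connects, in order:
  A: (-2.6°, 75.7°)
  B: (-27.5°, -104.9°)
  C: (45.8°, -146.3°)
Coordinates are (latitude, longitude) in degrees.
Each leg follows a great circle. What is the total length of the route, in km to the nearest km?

Leg A→B: central angle 2.6162 rad, distance 16667.5 km.
Leg B→C: central angle 1.4376 rad, distance 9158.8 km.
Total: 16667.5 + 9158.8 ≈ 25826 km.

25826 km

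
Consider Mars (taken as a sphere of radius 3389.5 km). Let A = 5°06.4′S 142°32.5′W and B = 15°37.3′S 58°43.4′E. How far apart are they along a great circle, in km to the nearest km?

In radians: φ₁ = -0.0891, φ₂ = -0.2726, Δλ = -158.735° = -2.7704 rad.
cos c = sin φ₁ sin φ₂ + cos φ₁ cos φ₂ cos Δλ = (-0.0890)(-0.2693) + (0.9960)(0.9631)(-0.9319) = -0.86996,
so c = arccos(-0.86996) = 2.62591 rad.
Distance = R·c = 3389.5 × 2.6259 ≈ 8901 km.

8901 km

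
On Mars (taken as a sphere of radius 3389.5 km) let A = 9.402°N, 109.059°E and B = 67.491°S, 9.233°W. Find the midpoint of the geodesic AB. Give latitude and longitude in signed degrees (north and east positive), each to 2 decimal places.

-41.06°, 86.34°

Central angle δ = 1.9070 rad. Interpolating on the sphere with fraction f = 0.5:
P = [sin((1−f)δ)·A + sin(fδ)·B] / sin δ = 0.8638·A + 0.8638·B in Cartesian coordinates,
giving P = (0.0481, 0.7524, -0.6569), i.e. latitude -41.06°, longitude 86.34°.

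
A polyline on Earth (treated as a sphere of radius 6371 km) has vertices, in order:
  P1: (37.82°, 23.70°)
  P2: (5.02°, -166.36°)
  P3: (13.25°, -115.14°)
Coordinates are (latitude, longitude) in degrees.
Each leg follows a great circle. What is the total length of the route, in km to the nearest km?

Leg P1→P2: central angle 2.3763 rad, distance 15139.2 km.
Leg P2→P3: central angle 0.8926 rad, distance 5686.9 km.
Total: 15139.2 + 5686.9 ≈ 20826 km.

20826 km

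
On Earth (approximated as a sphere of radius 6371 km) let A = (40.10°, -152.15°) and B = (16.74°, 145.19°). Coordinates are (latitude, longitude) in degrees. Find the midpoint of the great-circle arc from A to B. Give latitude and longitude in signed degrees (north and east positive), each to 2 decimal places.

Central angle δ = 1.0217 rad. Interpolating on the sphere with fraction f = 0.5:
P = [sin((1−f)δ)·A + sin(fδ)·B] / sin δ = 0.5732·A + 0.5732·B in Cartesian coordinates,
giving P = (-0.8383, 0.1085, 0.5343), i.e. latitude 32.30°, longitude 172.62°.

32.30°, 172.62°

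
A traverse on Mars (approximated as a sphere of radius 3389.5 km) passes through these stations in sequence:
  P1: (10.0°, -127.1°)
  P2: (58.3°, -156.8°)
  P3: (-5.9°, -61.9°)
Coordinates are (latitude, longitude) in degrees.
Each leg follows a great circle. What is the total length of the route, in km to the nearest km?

8928 km

Leg P1→P2: central angle 0.9307 rad, distance 3154.7 km.
Leg P2→P3: central angle 1.7033 rad, distance 5773.3 km.
Total: 3154.7 + 5773.3 ≈ 8928 km.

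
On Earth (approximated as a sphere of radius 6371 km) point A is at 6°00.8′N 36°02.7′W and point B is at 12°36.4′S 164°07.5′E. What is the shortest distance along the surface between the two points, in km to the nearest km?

17685 km

With latitudes φ₁ = 6.013°, φ₂ = -12.607° and longitude difference Δλ = -159.830°:
cos c = sin φ₁ sin φ₂ + cos φ₁ cos φ₂ cos Δλ = (0.1048)(-0.2183) + (0.9945)(0.9759)(-0.9387) = -0.93387,
so c = arccos(-0.93387) = 2.77588 rad.
Distance = R·c = 6371 × 2.7759 ≈ 17685 km.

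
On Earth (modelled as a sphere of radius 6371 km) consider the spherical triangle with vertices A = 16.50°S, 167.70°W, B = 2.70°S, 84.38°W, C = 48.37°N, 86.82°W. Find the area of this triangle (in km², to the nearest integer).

34741886 km²

Side lengths (central angles): a = 0.8921, b = 1.6824, c = 1.4457 rad; semiperimeter s = 2.0101.
By l'Huilier's theorem, tan(E/4) = √[tan(s/2) tan((s−a)/2) tan((s−b)/2) tan((s−c)/2)], giving spherical excess E = 0.8559 rad.
Area = E·R² = 0.8559 × (6371)² ≈ 34741886 km².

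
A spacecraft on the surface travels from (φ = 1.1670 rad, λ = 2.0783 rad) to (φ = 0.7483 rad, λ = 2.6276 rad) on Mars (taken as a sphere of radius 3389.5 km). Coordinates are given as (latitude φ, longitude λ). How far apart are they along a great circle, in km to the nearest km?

1739 km

Let φ₁ = 1.1670 rad, φ₂ = 0.7483 rad, and Δλ = 0.5493 rad.
cos c = sin φ₁ sin φ₂ + cos φ₁ cos φ₂ cos Δλ = (0.9196)(0.6804) + (0.3929)(0.7328)(0.8529) = 0.87126,
so c = arccos(0.87126) = 0.51304 rad.
Distance = R·c = 3389.5 × 0.5130 ≈ 1739 km.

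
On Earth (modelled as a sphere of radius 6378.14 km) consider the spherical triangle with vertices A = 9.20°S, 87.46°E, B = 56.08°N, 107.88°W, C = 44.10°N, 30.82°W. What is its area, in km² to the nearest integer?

63960400 km²

Side lengths (central angles): a = 0.8403, b = 2.0343, c = 2.2968 rad; semiperimeter s = 2.5857.
By l'Huilier's theorem, tan(E/4) = √[tan(s/2) tan((s−a)/2) tan((s−b)/2) tan((s−c)/2)], giving spherical excess E = 1.5723 rad.
Area = E·R² = 1.5723 × (6378.14)² ≈ 63960400 km².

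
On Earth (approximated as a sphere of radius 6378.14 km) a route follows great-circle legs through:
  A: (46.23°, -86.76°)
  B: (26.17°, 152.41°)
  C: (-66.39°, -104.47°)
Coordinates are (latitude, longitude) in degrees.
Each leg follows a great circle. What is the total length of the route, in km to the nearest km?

Leg A→B: central angle 1.5705 rad, distance 10016.8 km.
Leg B→C: central angle 2.0780 rad, distance 13253.6 km.
Total: 10016.8 + 13253.6 ≈ 23270 km.

23270 km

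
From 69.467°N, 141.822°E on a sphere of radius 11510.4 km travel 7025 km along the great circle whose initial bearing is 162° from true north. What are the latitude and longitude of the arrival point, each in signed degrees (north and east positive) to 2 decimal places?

35.19°, 154.34°

Angular distance δ = d/R = 7025/11510.4 = 0.61032 rad; initial bearing θ = 2.8274 rad.
sin φ₂ = sin φ₁ cos δ + cos φ₁ sin δ cos θ = (0.9365)(0.8195) + (0.3507)(0.5731)(-0.9511) = 0.5762, so φ₂ = 35.19°.
Δλ = atan2(sin θ sin δ cos φ₁, cos δ − sin φ₁ sin φ₂) = atan2(0.0621, 0.2799) = 12.515°.
λ₂ = 141.822° + 12.515° = 154.34°.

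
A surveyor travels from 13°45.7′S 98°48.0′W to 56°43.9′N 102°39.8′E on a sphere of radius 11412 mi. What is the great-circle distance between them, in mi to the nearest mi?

Let φ₁ = -0.2402 rad, φ₂ = 0.9902 rad, and Δλ = -2.7670 rad.
cos c = sin φ₁ sin φ₂ + cos φ₁ cos φ₂ cos Δλ = (-0.2379)(0.8361) + (0.9713)(0.5486)(-0.9307) = -0.69476,
so c = arccos(-0.69476) = 2.33888 rad.
Distance = R·c = 11412 × 2.3389 ≈ 26691 mi.

26691 mi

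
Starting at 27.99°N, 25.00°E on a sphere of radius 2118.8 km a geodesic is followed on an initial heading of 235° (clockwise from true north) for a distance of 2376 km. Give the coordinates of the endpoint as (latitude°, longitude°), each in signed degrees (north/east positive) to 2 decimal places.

Angular distance δ = d/R = 2376/2118.8 = 1.12139 rad; initial bearing θ = 4.1015 rad.
sin φ₂ = sin φ₁ cos δ + cos φ₁ sin δ cos θ = (0.4693)(0.4344) + (0.8830)(0.9007)(-0.5736) = -0.2523, so φ₂ = -14.61°.
Δλ = atan2(sin θ sin δ cos φ₁, cos δ − sin φ₁ sin φ₂) = atan2(-0.6515, 0.5528) = -49.684°.
λ₂ = 25.000° − 49.684° = -24.68°.

-14.61°, -24.68°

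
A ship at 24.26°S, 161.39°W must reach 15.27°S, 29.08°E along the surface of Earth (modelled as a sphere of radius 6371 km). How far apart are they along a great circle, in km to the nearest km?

In radians: φ₁ = -0.4234, φ₂ = -0.2665, Δλ = -169.530° = -2.9589 rad.
cos c = sin φ₁ sin φ₂ + cos φ₁ cos φ₂ cos Δλ = (-0.4109)(-0.2634) + (0.9117)(0.9647)(-0.9834) = -0.75665,
so c = arccos(-0.75665) = 2.42897 rad.
Distance = R·c = 6371 × 2.4290 ≈ 15475 km.

15475 km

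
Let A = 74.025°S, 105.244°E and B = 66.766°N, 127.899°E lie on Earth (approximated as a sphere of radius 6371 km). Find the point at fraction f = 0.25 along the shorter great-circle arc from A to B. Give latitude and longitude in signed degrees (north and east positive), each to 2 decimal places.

-38.99°, 115.74°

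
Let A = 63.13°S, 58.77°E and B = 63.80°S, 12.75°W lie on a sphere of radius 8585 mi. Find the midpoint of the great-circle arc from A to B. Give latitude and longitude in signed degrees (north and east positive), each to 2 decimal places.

The central angle between A and B is δ = 0.5284 rad.
With f = 0.5, the slerp weights are sin((1−f)δ)/sin δ = 0.5180 and sin(fδ)/sin δ = 0.5180.
Weighted sum of the unit vectors: (0.5180)·(0.2343,0.3865,-0.8920) + (0.5180)·(0.4306,-0.0974,-0.8973) = (0.3444, 0.1497, -0.9268).
Converting back: φ = atan2(z, √(x²+y²)) = -67.94°, λ = atan2(y, x) = 23.49°.

-67.94°, 23.49°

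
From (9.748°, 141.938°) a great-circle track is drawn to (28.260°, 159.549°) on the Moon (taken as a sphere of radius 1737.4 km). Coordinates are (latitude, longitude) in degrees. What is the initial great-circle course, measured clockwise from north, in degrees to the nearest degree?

With φ₁ = 0.1701, φ₂ = 0.4932, Δλ = 0.3074 rad, the forward-azimuth formula gives
θ = atan2( sin Δλ cos φ₂ , cos φ₁ sin φ₂ − sin φ₁ cos φ₂ cos Δλ ) = atan2(0.2665, 0.3245) = 39.39°.
So the initial bearing is 39°.

39°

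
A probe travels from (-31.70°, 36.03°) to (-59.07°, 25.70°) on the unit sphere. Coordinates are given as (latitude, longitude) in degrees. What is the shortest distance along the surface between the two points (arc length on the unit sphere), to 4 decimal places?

0.4929

Let φ₁ = -0.5533 rad, φ₂ = -1.0310 rad, and Δλ = -0.1803 rad.
Haversine: a = sin²(Δφ/2) + cos φ₁ cos φ₂ sin²(Δλ/2) = 0.0560 + (0.8508)(0.5140)(0.0081) = 0.05952.
Central angle c = 2·arcsin(√a) = 0.49289 rad.
On the unit sphere the arc length equals the central angle: 0.4929.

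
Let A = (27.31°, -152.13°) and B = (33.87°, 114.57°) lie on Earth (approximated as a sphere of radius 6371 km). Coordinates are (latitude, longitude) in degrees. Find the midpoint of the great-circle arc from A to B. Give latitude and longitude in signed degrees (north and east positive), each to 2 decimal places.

40.72°, 163.28°

The central angle between A and B is δ = 1.3559 rad.
With f = 0.5, the slerp weights are sin((1−f)δ)/sin δ = 0.6420 and sin(fδ)/sin δ = 0.6420.
Weighted sum of the unit vectors: (0.6420)·(-0.7855,-0.4154,0.4588) + (0.6420)·(-0.3452,0.7551,0.5573) = (-0.7259, 0.2181, 0.6523).
Converting back: φ = atan2(z, √(x²+y²)) = 40.72°, λ = atan2(y, x) = 163.28°.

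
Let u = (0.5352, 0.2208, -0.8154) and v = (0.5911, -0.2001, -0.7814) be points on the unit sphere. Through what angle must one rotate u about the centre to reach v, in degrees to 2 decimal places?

u·v = 0.9093; |u| = 1.0000, |v| = 1.0000.
cos θ = (u·v)/(|u||v|) = 0.9093, so θ = 24.59°.

24.59°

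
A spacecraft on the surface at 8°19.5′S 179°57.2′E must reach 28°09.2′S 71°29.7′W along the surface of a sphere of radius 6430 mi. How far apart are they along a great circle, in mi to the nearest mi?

Let φ₁ = -0.1453 rad, φ₂ = -0.4914 rad, and Δλ = 1.8946 rad.
cos c = sin φ₁ sin φ₂ + cos φ₁ cos φ₂ cos Δλ = (-0.1448)(-0.4718) + (0.9895)(0.8817)(-0.3182) = -0.20925,
so c = arccos(-0.20925) = 1.78160 rad.
Distance = R·c = 6430 × 1.7816 ≈ 11456 mi.

11456 mi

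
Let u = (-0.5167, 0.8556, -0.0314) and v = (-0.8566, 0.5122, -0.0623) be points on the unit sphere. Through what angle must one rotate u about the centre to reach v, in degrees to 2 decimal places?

28.02°

u·v = 0.8828; |u| = 1.0000, |v| = 1.0000.
cos θ = (u·v)/(|u||v|) = 0.8828, so θ = 28.02°.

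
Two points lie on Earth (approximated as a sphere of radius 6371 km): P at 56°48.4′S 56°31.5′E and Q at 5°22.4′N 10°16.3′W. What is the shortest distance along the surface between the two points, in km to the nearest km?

Let φ₁ = -0.9915 rad, φ₂ = 0.0938 rad, and Δλ = -1.1658 rad.
Haversine: a = sin²(Δφ/2) + cos φ₁ cos φ₂ sin²(Δλ/2) = 0.2667 + (0.5475)(0.9956)(0.3030) = 0.43181.
Central angle c = 2·arcsin(√a) = 1.43398 rad.
Distance = R·c = 6371 × 1.4340 ≈ 9136 km.

9136 km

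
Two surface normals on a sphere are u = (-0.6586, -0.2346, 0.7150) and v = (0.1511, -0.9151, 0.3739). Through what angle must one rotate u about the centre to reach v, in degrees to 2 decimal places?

67.51°

u·v = 0.3825; |u| = 1.0000, |v| = 1.0000.
cos θ = (u·v)/(|u||v|) = 0.3825, so θ = 67.51°.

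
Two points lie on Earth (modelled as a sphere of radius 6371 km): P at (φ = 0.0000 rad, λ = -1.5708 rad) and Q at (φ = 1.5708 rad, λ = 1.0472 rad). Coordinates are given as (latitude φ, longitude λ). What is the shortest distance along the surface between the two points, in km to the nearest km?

In radians: φ₁ = 0.0000, φ₂ = 1.5708, Δλ = 150.000° = 2.6180 rad.
Haversine: a = sin²(Δφ/2) + cos φ₁ cos φ₂ sin²(Δλ/2) = 0.5000 + (1.0000)(-0.0000)(0.9330) = 0.50000.
Central angle c = 2·arcsin(√a) = 1.57079 rad.
Distance = R·c = 6371 × 1.5708 ≈ 10008 km.

10008 km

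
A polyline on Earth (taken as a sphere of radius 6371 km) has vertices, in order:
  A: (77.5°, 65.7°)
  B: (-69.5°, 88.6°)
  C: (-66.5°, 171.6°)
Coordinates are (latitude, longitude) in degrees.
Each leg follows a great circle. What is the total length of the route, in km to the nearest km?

19623 km

Leg A→B: central angle 2.5767 rad, distance 16416.1 km.
Leg B→C: central angle 0.5033 rad, distance 3206.4 km.
Total: 16416.1 + 3206.4 ≈ 19623 km.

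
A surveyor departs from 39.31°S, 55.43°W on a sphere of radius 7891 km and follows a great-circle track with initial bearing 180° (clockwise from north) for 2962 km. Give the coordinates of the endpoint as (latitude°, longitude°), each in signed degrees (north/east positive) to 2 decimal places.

-60.82°, -55.43°

Angular distance δ = d/R = 2962/7891 = 0.37536 rad; initial bearing θ = 3.1416 rad.
sin φ₂ = sin φ₁ cos δ + cos φ₁ sin δ cos θ = (-0.6335)(0.9304) + (0.7737)(0.3666)(-1.0000) = -0.8731, so φ₂ = -60.82°.
Δλ = atan2(sin θ sin δ cos φ₁, cos δ − sin φ₁ sin φ₂) = atan2(0.0000, 0.3773) = 0.000°.
λ₂ = -55.430° + 0.000° = -55.43°.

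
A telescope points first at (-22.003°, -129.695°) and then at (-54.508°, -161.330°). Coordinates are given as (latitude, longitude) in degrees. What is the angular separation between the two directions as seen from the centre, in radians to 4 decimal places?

0.7023 rad

In radians: φ₁ = -0.3840, φ₂ = -0.9513, Δλ = -31.635° = -0.5521 rad.
Haversine: a = sin²(Δφ/2) + cos φ₁ cos φ₂ sin²(Δλ/2) = 0.0783 + (0.9272)(0.5806)(0.0743) = 0.11832.
Central angle c = 2·arcsin(√a) = 0.70230 rad.
So the angular separation is 0.7023 rad.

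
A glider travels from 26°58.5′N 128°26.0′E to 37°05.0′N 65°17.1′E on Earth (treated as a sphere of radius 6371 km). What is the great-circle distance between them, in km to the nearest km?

5950 km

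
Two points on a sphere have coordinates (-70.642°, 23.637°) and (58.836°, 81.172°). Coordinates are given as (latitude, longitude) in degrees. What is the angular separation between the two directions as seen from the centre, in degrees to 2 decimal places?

In radians: φ₁ = -1.2329, φ₂ = 1.0269, Δλ = 57.535° = 1.0042 rad.
cos c = sin φ₁ sin φ₂ + cos φ₁ cos φ₂ cos Δλ = (-0.9435)(0.8557) + (0.3315)(0.5175)(0.5368) = -0.71524,
so c = arccos(-0.71524) = 2.36776 rad.
So the angular separation is 135.66°.

135.66°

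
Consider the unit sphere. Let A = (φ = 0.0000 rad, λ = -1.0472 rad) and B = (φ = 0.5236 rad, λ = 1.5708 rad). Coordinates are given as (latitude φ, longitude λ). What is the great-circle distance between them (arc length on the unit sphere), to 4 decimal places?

In radians: φ₁ = 0.0000, φ₂ = 0.5236, Δλ = 150.000° = 2.6180 rad.
Haversine: a = sin²(Δφ/2) + cos φ₁ cos φ₂ sin²(Δλ/2) = 0.0670 + (1.0000)(0.8660)(0.9330) = 0.87500.
Central angle c = 2·arcsin(√a) = 2.41886 rad.
On the unit sphere the arc length equals the central angle: 2.4189.

2.4189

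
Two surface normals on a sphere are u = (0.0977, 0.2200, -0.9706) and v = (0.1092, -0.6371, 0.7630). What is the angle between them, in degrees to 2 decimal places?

150.47°

u·v = -0.8701; |u| = 1.0000, |v| = 1.0000.
cos θ = (u·v)/(|u||v|) = -0.8701, so θ = 150.47°.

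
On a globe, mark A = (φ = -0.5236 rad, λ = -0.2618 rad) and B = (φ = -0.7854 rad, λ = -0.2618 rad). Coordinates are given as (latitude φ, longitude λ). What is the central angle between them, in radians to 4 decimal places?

0.2618 rad

In radians: φ₁ = -0.5236, φ₂ = -0.7854, Δλ = 0.000° = 0.0000 rad.
cos c = sin φ₁ sin φ₂ + cos φ₁ cos φ₂ cos Δλ = (-0.5000)(-0.7071) + (0.8660)(0.7071)(1.0000) = 0.96593,
so c = arccos(0.96593) = 0.26180 rad.
So the angular separation is 0.2618 rad.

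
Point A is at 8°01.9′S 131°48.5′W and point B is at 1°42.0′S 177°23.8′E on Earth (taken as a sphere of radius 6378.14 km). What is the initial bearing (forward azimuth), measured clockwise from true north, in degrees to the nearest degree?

Δλ = -50.795° = -0.8865 rad.
y = sin Δλ · cos φ₂ = (-0.7749)(0.9996) = -0.7745
x = cos φ₁ sin φ₂ − sin φ₁ cos φ₂ cos Δλ = (0.9902)(-0.0297) − (-0.1397)(0.9996)(0.6321) = 0.0589
θ = atan2(y, x) = -85.65°; adding 360° gives 274°.

274°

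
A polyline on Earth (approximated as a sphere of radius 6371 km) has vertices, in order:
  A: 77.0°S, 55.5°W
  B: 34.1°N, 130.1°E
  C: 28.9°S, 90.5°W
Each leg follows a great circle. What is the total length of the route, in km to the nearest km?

31384 km

Leg A→B: central angle 2.3915 rad, distance 15236.5 km.
Leg B→C: central angle 2.5346 rad, distance 16148.0 km.
Total: 15236.5 + 16148.0 ≈ 31384 km.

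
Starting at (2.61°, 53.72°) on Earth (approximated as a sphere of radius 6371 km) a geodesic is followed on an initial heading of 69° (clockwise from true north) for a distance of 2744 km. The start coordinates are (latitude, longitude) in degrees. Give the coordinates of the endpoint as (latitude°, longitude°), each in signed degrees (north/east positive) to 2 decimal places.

11.00°, 77.12°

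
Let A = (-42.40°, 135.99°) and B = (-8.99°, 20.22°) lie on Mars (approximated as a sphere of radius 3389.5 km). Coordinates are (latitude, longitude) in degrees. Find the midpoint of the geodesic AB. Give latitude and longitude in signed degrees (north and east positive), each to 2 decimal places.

-41.41°, 65.15°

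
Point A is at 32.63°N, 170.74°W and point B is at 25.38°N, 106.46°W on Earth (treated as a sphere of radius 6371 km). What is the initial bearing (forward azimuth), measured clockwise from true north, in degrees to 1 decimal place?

79.6°

Δλ = 64.280° = 1.1219 rad.
y = sin Δλ · cos φ₂ = (0.9009)(0.9035) = 0.8140
x = cos φ₁ sin φ₂ − sin φ₁ cos φ₂ cos Δλ = (0.8422)(0.4286) − (0.5392)(0.9035)(0.4340) = 0.1496
θ = atan2(y, x) = 79.59°, so the bearing is 79.6°.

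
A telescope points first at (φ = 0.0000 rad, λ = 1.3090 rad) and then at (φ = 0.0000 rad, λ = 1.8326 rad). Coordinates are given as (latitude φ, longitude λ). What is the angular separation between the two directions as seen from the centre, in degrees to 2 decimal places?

In radians: φ₁ = 0.0000, φ₂ = 0.0000, Δλ = 30.000° = 0.5236 rad.
Haversine: a = sin²(Δφ/2) + cos φ₁ cos φ₂ sin²(Δλ/2) = 0.0000 + (1.0000)(1.0000)(0.0670) = 0.06699.
Central angle c = 2·arcsin(√a) = 0.52360 rad.
So the angular separation is 30.00°.

30.00°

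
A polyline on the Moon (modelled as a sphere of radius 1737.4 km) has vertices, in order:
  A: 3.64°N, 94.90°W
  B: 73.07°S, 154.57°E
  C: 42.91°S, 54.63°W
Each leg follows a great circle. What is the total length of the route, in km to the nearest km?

4901 km

Leg A→B: central angle 1.7342 rad, distance 3013.0 km.
Leg B→C: central angle 1.0870 rad, distance 1888.5 km.
Total: 3013.0 + 1888.5 ≈ 4901 km.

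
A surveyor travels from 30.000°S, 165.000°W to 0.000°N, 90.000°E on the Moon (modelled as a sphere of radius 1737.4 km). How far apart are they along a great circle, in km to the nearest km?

Let φ₁ = -0.5236 rad, φ₂ = 0.0000 rad, and Δλ = -1.8326 rad.
cos c = sin φ₁ sin φ₂ + cos φ₁ cos φ₂ cos Δλ = (-0.5000)(0.0000) + (0.8660)(1.0000)(-0.2588) = -0.22414,
so c = arccos(-0.22414) = 1.79686 rad.
Distance = R·c = 1737.4 × 1.7969 ≈ 3122 km.

3122 km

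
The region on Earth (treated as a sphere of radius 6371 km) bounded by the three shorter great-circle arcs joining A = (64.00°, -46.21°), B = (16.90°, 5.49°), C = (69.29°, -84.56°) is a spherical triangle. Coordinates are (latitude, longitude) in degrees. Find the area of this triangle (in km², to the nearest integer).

935075 km²

Side lengths (central angles): a = 1.2957, b = 0.2755, c = 1.0225 rad; semiperimeter s = 1.2968.
By l'Huilier's theorem, tan(E/4) = √[tan(s/2) tan((s−a)/2) tan((s−b)/2) tan((s−c)/2)], giving spherical excess E = 0.0230 rad.
Area = E·R² = 0.0230 × (6371)² ≈ 935075 km².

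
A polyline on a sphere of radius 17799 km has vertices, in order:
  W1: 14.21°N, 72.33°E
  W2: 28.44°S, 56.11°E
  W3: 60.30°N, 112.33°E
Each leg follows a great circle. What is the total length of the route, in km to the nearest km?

45143 km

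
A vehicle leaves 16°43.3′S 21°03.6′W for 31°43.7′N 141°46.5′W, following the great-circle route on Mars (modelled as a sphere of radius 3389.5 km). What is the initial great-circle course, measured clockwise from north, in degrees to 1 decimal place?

With φ₁ = -0.2918, φ₂ = 0.5538, Δλ = -2.1069 rad, the forward-azimuth formula gives
θ = atan2( sin Δλ cos φ₂ , cos φ₁ sin φ₂ − sin φ₁ cos φ₂ cos Δλ ) = atan2(-0.7312, 0.3787) = -62.62°.
Adding 360° brings this into [0°, 360°): 297.4°.

297.4°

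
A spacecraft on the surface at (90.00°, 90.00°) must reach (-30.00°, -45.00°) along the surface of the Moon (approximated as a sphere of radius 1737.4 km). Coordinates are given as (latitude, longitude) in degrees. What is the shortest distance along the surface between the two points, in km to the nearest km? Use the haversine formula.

3639 km

Let φ₁ = 1.5708 rad, φ₂ = -0.5236 rad, and Δλ = -2.3562 rad.
Haversine: a = sin²(Δφ/2) + cos φ₁ cos φ₂ sin²(Δλ/2) = 0.7500 + (0.0000)(0.8660)(0.8536) = 0.75000.
Central angle c = 2·arcsin(√a) = 2.09440 rad.
Distance = R·c = 1737.4 × 2.0944 ≈ 3639 km.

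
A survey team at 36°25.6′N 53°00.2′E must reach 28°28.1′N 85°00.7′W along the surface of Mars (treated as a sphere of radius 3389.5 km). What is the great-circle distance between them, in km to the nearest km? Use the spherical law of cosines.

6155 km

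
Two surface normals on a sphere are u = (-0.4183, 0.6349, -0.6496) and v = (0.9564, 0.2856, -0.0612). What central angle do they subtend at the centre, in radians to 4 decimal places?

1.7507 rad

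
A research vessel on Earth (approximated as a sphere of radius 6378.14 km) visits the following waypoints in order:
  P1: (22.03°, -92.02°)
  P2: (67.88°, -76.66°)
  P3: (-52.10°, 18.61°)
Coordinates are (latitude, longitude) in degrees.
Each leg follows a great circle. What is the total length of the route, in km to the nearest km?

20663 km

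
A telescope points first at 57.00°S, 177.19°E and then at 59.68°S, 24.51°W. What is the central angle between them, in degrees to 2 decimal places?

With latitudes φ₁ = -57.000°, φ₂ = -59.680° and longitude difference Δλ = 158.300°:
cos c = sin φ₁ sin φ₂ + cos φ₁ cos φ₂ cos Δλ = (-0.8387)(-0.8632) + (0.5446)(0.5048)(-0.9291) = 0.46849,
so c = arccos(0.46849) = 1.08321 rad.
So the angular separation is 62.06°.

62.06°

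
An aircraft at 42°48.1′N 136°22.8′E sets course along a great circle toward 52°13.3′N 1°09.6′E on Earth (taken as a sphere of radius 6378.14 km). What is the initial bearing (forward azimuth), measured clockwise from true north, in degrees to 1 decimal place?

333.8°

Δλ = -135.220° = -2.3600 rad.
y = sin Δλ · cos φ₂ = (-0.7044)(0.6126) = -0.4315
x = cos φ₁ sin φ₂ − sin φ₁ cos φ₂ cos Δλ = (0.7337)(0.7904) − (0.6795)(0.6126)(-0.7098) = 0.8754
θ = atan2(y, x) = -26.24°; adding 360° gives 333.8°.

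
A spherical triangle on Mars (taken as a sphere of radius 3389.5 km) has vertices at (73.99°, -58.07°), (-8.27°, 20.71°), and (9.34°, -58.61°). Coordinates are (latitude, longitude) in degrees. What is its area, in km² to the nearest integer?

12178477 km²

Side lengths (central angles): a = 1.4125, b = 1.1284, c = 1.6561 rad; semiperimeter s = 2.0985.
By l'Huilier's theorem, tan(E/4) = √[tan(s/2) tan((s−a)/2) tan((s−b)/2) tan((s−c)/2)], giving spherical excess E = 1.0600 rad.
Area = E·R² = 1.0600 × (3389.5)² ≈ 12178477 km².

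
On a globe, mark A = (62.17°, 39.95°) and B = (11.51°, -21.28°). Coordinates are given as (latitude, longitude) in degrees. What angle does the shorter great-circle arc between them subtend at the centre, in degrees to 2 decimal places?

66.63°

With latitudes φ₁ = 62.170°, φ₂ = 11.510° and longitude difference Δλ = -61.230°:
Haversine: a = sin²(Δφ/2) + cos φ₁ cos φ₂ sin²(Δλ/2) = 0.1830 + (0.4668)(0.9799)(0.2594) = 0.30168.
Central angle c = 2·arcsin(√a) = 1.16295 rad.
So the angular separation is 66.63°.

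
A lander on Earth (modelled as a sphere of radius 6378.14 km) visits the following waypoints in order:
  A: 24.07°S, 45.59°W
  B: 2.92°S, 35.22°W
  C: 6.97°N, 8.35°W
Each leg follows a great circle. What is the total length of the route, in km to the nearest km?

5787 km

Leg A→B: central angle 0.4084 rad, distance 2605.0 km.
Leg B→C: central angle 0.4989 rad, distance 3182.0 km.
Total: 2605.0 + 3182.0 ≈ 5787 km.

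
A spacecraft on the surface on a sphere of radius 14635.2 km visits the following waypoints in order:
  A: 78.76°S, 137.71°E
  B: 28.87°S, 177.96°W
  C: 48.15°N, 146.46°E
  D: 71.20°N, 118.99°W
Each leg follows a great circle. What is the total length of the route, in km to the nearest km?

Leg A→B: central angle 0.9327 rad, distance 13650.3 km.
Leg B→C: central angle 1.4550 rad, distance 21294.3 km.
Leg C→D: central angle 0.8119 rad, distance 11882.8 km.
Total: 13650.3 + 21294.3 + 11882.8 ≈ 46827 km.

46827 km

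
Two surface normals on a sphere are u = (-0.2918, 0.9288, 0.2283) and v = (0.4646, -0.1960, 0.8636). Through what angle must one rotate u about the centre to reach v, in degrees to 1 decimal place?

u·v = -0.1205; |u| = 1.0000, |v| = 1.0000.
cos θ = (u·v)/(|u||v|) = -0.1205, so θ = 96.9°.

96.9°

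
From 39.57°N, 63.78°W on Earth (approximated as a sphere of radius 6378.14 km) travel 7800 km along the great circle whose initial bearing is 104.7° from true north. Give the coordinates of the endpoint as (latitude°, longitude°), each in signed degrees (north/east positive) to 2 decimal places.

1.91°, 1.70°

Angular distance δ = d/R = 7800/6378.14 = 1.22293 rad; initial bearing θ = 1.8274 rad.
sin φ₂ = sin φ₁ cos δ + cos φ₁ sin δ cos θ = (0.6370)(0.3409) + (0.7708)(0.9401)(-0.2538) = 0.0333, so φ₂ = 1.91°.
Δλ = atan2(sin θ sin δ cos φ₁, cos δ − sin φ₁ sin φ₂) = atan2(0.7010, 0.3197) = 65.482°.
λ₂ = -63.780° + 65.482° = 1.70°.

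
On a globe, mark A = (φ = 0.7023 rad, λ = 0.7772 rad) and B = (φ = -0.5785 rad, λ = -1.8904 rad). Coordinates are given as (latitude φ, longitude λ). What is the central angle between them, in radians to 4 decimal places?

2.7437 rad

In radians: φ₁ = 0.7023, φ₂ = -0.5785, Δλ = -152.842° = -2.6676 rad.
cos c = sin φ₁ sin φ₂ + cos φ₁ cos φ₂ cos Δλ = (0.6460)(-0.5468) + (0.7634)(0.8373)(-0.8898) = -0.92188,
so c = arccos(-0.92188) = 2.74371 rad.
So the angular separation is 2.7437 rad.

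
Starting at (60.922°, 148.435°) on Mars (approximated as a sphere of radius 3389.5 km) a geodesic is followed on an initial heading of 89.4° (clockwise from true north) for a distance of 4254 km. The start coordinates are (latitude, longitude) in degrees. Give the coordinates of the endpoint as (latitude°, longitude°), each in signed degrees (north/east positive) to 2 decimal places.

16.03°, -130.07°

Angular distance δ = d/R = 4254/3389.5 = 1.25505 rad; initial bearing θ = 1.5603 rad.
sin φ₂ = sin φ₁ cos δ + cos φ₁ sin δ cos θ = (0.8740)(0.3105) + (0.4860)(0.9506)(0.0105) = 0.2762, so φ₂ = 16.03°.
Δλ = atan2(sin θ sin δ cos φ₁, cos δ − sin φ₁ sin φ₂) = atan2(0.4619, 0.0691) = 81.491°.
λ₂ = 148.435° + 81.491° = 229.93° → -130.07° after wrapping to (−180°, 180°].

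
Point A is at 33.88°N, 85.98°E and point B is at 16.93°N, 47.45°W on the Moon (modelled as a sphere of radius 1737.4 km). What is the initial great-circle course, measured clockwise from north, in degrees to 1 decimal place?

311.2°

Δλ = -133.430° = -2.3288 rad.
y = sin Δλ · cos φ₂ = (-0.7262)(0.9567) = -0.6947
x = cos φ₁ sin φ₂ − sin φ₁ cos φ₂ cos Δλ = (0.8302)(0.2912) − (0.5575)(0.9567)(-0.6875) = 0.6084
θ = atan2(y, x) = -48.79°; adding 360° gives 311.2°.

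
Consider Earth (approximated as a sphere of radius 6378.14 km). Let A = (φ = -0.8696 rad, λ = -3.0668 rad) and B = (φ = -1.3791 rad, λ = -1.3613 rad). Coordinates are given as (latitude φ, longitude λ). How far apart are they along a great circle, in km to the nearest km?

4766 km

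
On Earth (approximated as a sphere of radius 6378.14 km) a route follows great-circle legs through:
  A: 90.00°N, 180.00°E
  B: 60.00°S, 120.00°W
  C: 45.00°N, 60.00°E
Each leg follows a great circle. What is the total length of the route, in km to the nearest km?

Leg A→B: central angle 2.6180 rad, distance 16697.9 km.
Leg B→C: central angle 2.8798 rad, distance 18367.7 km.
Total: 16697.9 + 18367.7 ≈ 35066 km.

35066 km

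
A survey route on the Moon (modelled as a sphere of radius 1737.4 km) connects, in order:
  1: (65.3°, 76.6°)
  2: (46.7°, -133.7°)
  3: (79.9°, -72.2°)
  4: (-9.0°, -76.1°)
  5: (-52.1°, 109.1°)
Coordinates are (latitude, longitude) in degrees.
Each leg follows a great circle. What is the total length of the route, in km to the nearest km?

9477 km

Leg 1→2: central angle 1.1442 rad, distance 1988.0 km.
Leg 2→3: central angle 0.6858 rad, distance 1191.6 km.
Leg 3→4: central angle 1.5520 rad, distance 2696.4 km.
Leg 4→5: central angle 2.0723 rad, distance 3600.5 km.
Total: 1988.0 + 1191.6 + 2696.4 + 3600.5 ≈ 9477 km.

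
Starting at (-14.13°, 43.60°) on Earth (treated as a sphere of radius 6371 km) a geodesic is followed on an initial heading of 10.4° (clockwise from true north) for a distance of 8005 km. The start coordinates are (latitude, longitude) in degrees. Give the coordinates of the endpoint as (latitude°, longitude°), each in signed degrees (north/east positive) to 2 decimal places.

Angular distance δ = d/R = 8005/6371 = 1.25647 rad; initial bearing θ = 0.1815 rad.
sin φ₂ = sin φ₁ cos δ + cos φ₁ sin δ cos θ = (-0.2441)(0.3092) + (0.9697)(0.9510)(0.9836) = 0.8316, so φ₂ = 56.26°.
Δλ = atan2(sin θ sin δ cos φ₁, cos δ − sin φ₁ sin φ₂) = atan2(0.1665, 0.5122) = 18.006°.
λ₂ = 43.600° + 18.006° = 61.61°.

56.26°, 61.61°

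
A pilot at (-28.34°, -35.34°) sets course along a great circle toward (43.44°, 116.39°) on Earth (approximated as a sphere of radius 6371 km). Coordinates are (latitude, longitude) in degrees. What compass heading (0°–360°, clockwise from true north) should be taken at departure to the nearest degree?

Δλ = 151.730° = 2.6482 rad.
y = sin Δλ · cos φ₂ = (0.4736)(0.7261) = 0.3439
x = cos φ₁ sin φ₂ − sin φ₁ cos φ₂ cos Δλ = (0.8801)(0.6876) − (-0.4747)(0.7261)(-0.8807) = 0.3016
θ = atan2(y, x) = 48.75°, so the bearing is 49°.

49°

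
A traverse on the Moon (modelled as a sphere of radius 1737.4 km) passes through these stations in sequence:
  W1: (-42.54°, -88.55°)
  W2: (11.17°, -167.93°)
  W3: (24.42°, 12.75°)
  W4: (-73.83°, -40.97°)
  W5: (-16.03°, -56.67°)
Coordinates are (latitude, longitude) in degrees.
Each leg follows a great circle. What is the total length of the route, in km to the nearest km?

Leg W1→W2: central angle 1.5686 rad, distance 2725.2 km.
Leg W2→W3: central angle 2.5203 rad, distance 4378.8 km.
Leg W3→W4: central angle 1.8204 rad, distance 3162.8 km.
Leg W4→W5: central angle 1.0206 rad, distance 1773.1 km.
Total: 2725.2 + 4378.8 + 3162.8 + 1773.1 ≈ 12040 km.

12040 km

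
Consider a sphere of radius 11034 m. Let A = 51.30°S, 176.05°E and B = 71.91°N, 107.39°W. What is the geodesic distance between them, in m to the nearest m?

Let φ₁ = -0.8954 rad, φ₂ = 1.2551 rad, and Δλ = 1.3362 rad.
cos c = sin φ₁ sin φ₂ + cos φ₁ cos φ₂ cos Δλ = (-0.7804)(0.9506) + (0.6252)(0.3105)(0.2324) = -0.69673,
so c = arccos(-0.69673) = 2.34162 rad.
Distance = R·c = 11034 × 2.3416 ≈ 25837 m.

25837 m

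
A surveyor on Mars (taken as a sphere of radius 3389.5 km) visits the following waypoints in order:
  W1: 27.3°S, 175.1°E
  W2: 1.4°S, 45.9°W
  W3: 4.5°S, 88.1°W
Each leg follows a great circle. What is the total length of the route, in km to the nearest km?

10263 km

Leg W1→W2: central angle 2.2906 rad, distance 7764.0 km.
Leg W2→W3: central angle 0.7374 rad, distance 2499.4 km.
Total: 7764.0 + 2499.4 ≈ 10263 km.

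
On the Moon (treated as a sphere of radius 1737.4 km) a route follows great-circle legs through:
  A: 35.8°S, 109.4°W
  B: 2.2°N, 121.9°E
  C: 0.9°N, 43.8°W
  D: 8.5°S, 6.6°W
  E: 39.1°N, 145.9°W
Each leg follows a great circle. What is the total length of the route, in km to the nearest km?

13889 km

Leg A→B: central angle 2.1284 rad, distance 3698.0 km.
Leg B→C: central angle 2.8863 rad, distance 5014.6 km.
Leg C→D: central angle 0.6675 rad, distance 1159.7 km.
Leg D→E: central angle 2.3119 rad, distance 4016.7 km.
Total: 3698.0 + 5014.6 + 1159.7 + 4016.7 ≈ 13889 km.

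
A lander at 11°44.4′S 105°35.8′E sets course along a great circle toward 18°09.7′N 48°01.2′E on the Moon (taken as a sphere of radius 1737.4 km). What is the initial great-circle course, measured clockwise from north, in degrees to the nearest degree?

297°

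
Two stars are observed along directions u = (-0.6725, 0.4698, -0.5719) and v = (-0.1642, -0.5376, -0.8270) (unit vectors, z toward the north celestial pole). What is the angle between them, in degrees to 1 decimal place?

70.7°

u·v = 0.3308; |u| = 1.0000, |v| = 1.0000.
cos θ = (u·v)/(|u||v|) = 0.3308, so θ = 70.7°.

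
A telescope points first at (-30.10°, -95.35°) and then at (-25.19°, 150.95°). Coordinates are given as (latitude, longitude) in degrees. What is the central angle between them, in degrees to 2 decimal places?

With latitudes φ₁ = -30.100°, φ₂ = -25.190° and longitude difference Δλ = -113.700°:
cos c = sin φ₁ sin φ₂ + cos φ₁ cos φ₂ cos Δλ = (-0.5015)(-0.4256) + (0.8652)(0.9049)(-0.4019) = -0.10122,
so c = arccos(-0.10122) = 1.67219 rad.
So the angular separation is 95.81°.

95.81°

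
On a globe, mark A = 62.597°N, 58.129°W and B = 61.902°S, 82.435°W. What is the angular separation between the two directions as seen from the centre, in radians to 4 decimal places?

In radians: φ₁ = 1.0925, φ₂ = -1.0804, Δλ = -24.306° = -0.4242 rad.
cos c = sin φ₁ sin φ₂ + cos φ₁ cos φ₂ cos Δλ = (0.8878)(-0.8821) + (0.4602)(0.4710)(0.9114) = -0.58561,
so c = arccos(-0.58561) = 2.19642 rad.
So the angular separation is 2.1964 rad.

2.1964 rad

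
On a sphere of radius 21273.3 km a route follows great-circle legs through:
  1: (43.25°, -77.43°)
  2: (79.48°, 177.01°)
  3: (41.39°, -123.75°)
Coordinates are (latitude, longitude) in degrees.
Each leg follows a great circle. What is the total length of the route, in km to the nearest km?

35010 km

Leg 1→2: central angle 0.8789 rad, distance 18697.3 km.
Leg 2→3: central angle 0.7668 rad, distance 16312.7 km.
Total: 18697.3 + 16312.7 ≈ 35010 km.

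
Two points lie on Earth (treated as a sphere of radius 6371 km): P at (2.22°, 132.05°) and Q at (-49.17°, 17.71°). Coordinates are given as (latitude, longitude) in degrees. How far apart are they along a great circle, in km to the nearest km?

11939 km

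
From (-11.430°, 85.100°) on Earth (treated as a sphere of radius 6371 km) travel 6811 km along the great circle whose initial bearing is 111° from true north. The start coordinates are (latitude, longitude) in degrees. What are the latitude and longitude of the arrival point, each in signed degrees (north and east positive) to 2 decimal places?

-23.78°, 148.54°

Angular distance δ = d/R = 6811/6371 = 1.06906 rad; initial bearing θ = 1.9373 rad.
sin φ₂ = sin φ₁ cos δ + cos φ₁ sin δ cos θ = (-0.1982)(0.4809) + (0.9802)(0.8768)(-0.3584) = -0.4033, so φ₂ = -23.78°.
Δλ = atan2(sin θ sin δ cos φ₁, cos δ − sin φ₁ sin φ₂) = atan2(0.8023, 0.4010) = 63.441°.
λ₂ = 85.100° + 63.441° = 148.54°.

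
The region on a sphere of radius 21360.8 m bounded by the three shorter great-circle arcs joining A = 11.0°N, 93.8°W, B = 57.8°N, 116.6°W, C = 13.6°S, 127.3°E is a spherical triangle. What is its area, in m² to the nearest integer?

752197500 m²

Side lengths (central angles): a = 2.0118, b = 2.4400, c = 0.8715 rad; semiperimeter s = 2.6617.
By l'Huilier's theorem, tan(E/4) = √[tan(s/2) tan((s−a)/2) tan((s−b)/2) tan((s−c)/2)], giving spherical excess E = 1.6485 rad.
Area = E·R² = 1.6485 × (21360.8)² ≈ 752197500 m².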